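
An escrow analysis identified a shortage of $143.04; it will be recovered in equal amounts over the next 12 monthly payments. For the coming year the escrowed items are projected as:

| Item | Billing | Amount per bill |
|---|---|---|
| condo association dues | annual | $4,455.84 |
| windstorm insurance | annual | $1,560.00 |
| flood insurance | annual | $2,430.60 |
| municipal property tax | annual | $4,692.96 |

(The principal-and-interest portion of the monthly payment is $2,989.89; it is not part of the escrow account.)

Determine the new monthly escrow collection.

Condo association dues: $4,455.84/yr
Windstorm insurance: $1,560.00/yr
Flood insurance: $2,430.60/yr
Municipal property tax: $4,692.96/yr
Annual escrow total = $13,139.40
Per month = $13,139.40 / 12 = $1,094.95
Monthly shortage recovery: $143.04 ÷ 12 = $11.92
Adjusted monthly = $1,094.95 + $11.92 = $1,106.87

$1,106.87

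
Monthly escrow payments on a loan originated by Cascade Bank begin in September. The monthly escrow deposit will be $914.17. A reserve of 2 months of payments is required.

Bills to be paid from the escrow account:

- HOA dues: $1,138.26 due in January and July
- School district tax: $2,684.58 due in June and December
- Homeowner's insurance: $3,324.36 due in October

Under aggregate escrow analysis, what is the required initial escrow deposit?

Cushion = 2 × $914.17 = $1,828.34
Trial balance (start $0, +$914.17 each month, − disbursements):
  Sep: +$914.17 → $914.17
  Oct: +$914.17 − $3,324.36 → -$1,496.02
  Nov: +$914.17 → -$581.85
  Dec: +$914.17 − $2,684.58 → -$2,352.26
  Jan: +$914.17 − $1,138.26 → -$2,576.35
  Feb: +$914.17 → -$1,662.18
  Mar: +$914.17 → -$748.01
  Apr: +$914.17 → $166.16
  May: +$914.17 → $1,080.33
  Jun: +$914.17 − $2,684.58 → -$690.08
  Jul: +$914.17 − $1,138.26 → -$914.17
  Aug: +$914.17 → $0.00
Lowest trial balance = -$2,576.35 (Jan)
Initial deposit = cushion − low point = $1,828.34 − (-$2,576.35) = $4,404.69

$4,404.69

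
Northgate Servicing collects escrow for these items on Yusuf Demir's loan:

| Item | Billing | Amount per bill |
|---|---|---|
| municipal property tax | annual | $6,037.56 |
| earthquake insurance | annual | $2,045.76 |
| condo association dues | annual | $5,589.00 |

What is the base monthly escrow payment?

Municipal property tax = $6,037.56/yr
Earthquake insurance = $2,045.76/yr
Condo association dues = $5,589.00/yr
Combined annual = $6,037.56 + $2,045.76 + $5,589.00 = $13,672.32
Per month = $13,672.32 / 12 = $1,139.36

$1,139.36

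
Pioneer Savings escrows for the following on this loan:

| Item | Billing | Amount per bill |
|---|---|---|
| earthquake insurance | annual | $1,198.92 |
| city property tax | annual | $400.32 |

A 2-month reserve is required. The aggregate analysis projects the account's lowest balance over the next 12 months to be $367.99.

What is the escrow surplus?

Earthquake insurance — $1,198.92/yr
City property tax — $400.32/yr
Yearly total = $1,599.24
Monthly = $1,599.24 / 12 = $133.27
Required reserve = 2 × $133.27 = $266.54
Excess over cushion: $367.99 − $266.54 = $101.45

$101.45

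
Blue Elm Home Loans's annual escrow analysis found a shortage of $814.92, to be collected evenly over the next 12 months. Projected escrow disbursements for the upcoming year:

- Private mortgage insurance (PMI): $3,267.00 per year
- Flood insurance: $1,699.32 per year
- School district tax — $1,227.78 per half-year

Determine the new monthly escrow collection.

$686.40

Private mortgage insurance (PMI) = $3,267.00/yr
Flood insurance = $1,699.32/yr
School district tax = $1,227.78 × 2 = $2,455.56/yr
Combined annual = $3,267.00 + $1,699.32 + $2,455.56 = $7,421.88
Per month = $7,421.88 ÷ 12 = $618.49
Shortage per month = $814.92 / 12 = $67.91
New monthly escrow = $618.49 + $67.91 = $686.40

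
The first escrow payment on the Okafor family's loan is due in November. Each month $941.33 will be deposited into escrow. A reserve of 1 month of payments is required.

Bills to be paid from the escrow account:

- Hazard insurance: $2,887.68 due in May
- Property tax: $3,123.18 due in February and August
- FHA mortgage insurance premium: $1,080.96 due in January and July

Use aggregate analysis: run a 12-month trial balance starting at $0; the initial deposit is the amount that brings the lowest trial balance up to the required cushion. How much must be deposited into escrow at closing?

Cushion = 1 × $941.33 = $941.33
Trial balance (start $0, +$941.33 each month, − disbursements):
  Nov: +$941.33 → $941.33
  Dec: +$941.33 → $1,882.66
  Jan: +$941.33 − $1,080.96 → $1,743.03
  Feb: +$941.33 − $3,123.18 → -$438.82
  Mar: +$941.33 → $502.51
  Apr: +$941.33 → $1,443.84
  May: +$941.33 − $2,887.68 → -$502.51
  Jun: +$941.33 → $438.82
  Jul: +$941.33 − $1,080.96 → $299.19
  Aug: +$941.33 − $3,123.18 → -$1,882.66
  Sep: +$941.33 → -$941.33
  Oct: +$941.33 → $0.00
Lowest trial balance = -$1,882.66 (Aug)
Initial deposit = cushion − low point = $941.33 − (-$1,882.66) = $2,823.99

$2,823.99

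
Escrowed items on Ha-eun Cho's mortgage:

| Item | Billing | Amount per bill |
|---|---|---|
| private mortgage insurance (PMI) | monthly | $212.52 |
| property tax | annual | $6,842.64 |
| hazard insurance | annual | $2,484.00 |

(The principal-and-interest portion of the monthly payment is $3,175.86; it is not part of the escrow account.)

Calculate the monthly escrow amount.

$989.74

Private mortgage insurance (PMI): $212.52 × 12 = $2,550.24 per year
Property tax: $6,842.64 per year
Hazard insurance: $2,484.00 per year
Annual escrow total = $11,876.88
Per month = $11,876.88 ÷ 12 = $989.74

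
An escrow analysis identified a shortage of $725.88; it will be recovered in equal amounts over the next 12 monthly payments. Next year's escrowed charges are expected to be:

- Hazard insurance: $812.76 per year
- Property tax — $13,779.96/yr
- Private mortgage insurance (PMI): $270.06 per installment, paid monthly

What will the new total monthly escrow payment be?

Hazard insurance: $812.76/yr
Property tax: $13,779.96/yr
Private mortgage insurance (PMI): $270.06 × 12 = $3,240.72/yr
Total per year = $17,833.44
Monthly = $17,833.44 / 12 = $1,486.12
Shortage per month = $725.88 / 12 = $60.49
Adjusted monthly = $1,486.12 + $60.49 = $1,546.61

$1,546.61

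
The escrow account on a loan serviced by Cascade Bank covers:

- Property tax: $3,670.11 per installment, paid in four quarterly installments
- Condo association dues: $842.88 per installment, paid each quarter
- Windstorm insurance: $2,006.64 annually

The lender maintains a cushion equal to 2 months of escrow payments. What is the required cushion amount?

$3,343.10

Property tax: $3,670.11 × 4 = $14,680.44/yr
Condo association dues: $842.88 × 4 = $3,371.52/yr
Windstorm insurance: $2,006.64/yr
Total per year = $14,680.44 + $3,371.52 + $2,006.64 = $20,058.60
Monthly escrow = $20,058.60 ÷ 12 = $1,671.55
Cushion = 2 × $1,671.55 = $3,343.10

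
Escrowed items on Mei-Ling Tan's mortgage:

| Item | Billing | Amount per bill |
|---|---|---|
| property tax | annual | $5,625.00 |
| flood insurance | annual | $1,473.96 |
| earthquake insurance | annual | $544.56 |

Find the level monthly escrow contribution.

Property tax — $5,625.00 annually
Flood insurance — $1,473.96 annually
Earthquake insurance — $544.56 annually
Yearly total = $7,643.52
Base monthly escrow = $7,643.52 ÷ 12 = $636.96

$636.96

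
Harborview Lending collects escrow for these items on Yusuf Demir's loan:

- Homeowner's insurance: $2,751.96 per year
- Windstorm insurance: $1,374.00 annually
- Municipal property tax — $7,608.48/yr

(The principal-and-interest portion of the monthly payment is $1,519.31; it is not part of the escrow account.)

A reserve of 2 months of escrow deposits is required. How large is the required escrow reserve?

$1,955.74

Homeowner's insurance = $2,751.96
Windstorm insurance = $1,374.00
Municipal property tax = $7,608.48
Yearly total = $11,734.44
Per month = $11,734.44 / 12 = $977.87
Cushion = 2 × $977.87 = $1,955.74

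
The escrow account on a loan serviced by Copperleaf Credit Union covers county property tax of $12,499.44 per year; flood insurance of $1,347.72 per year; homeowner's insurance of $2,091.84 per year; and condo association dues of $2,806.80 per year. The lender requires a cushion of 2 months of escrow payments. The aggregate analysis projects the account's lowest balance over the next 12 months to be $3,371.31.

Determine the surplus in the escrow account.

$247.01

County property tax — $12,499.44 per year
Flood insurance — $1,347.72 per year
Homeowner's insurance — $2,091.84 per year
Condo association dues — $2,806.80 per year
Combined annual = $18,745.80
Base monthly escrow = $18,745.80 / 12 = $1,562.15
Required reserve = 2 × $1,562.15 = $3,124.30
Excess over cushion: $3,371.31 − $3,124.30 = $247.01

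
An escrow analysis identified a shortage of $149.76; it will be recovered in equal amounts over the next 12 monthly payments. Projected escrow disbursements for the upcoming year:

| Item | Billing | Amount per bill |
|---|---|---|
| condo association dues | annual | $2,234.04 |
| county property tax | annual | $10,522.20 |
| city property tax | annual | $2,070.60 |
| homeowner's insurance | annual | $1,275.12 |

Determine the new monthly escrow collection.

$1,354.31

Condo association dues — $2,234.04/yr
County property tax — $10,522.20/yr
City property tax — $2,070.60/yr
Homeowner's insurance — $1,275.12/yr
Total annual escrow = $16,101.96
Base monthly escrow = $16,101.96 ÷ 12 = $1,341.83
Shortage spread = $149.76 / 12 = $12.48/mo
New monthly escrow = $1,341.83 + $12.48 = $1,354.31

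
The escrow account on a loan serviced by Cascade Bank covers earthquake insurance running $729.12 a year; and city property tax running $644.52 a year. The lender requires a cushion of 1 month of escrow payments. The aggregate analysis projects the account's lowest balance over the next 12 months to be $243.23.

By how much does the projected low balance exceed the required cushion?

$128.76

Earthquake insurance = $729.12 per year
City property tax = $644.52 per year
Annual escrow total = $729.12 + $644.52 = $1,373.64
Base monthly escrow = $1,373.64 / 12 = $114.47
Required reserve = 1 × $114.47 = $114.47
Surplus = $243.23 − $114.47 = $128.76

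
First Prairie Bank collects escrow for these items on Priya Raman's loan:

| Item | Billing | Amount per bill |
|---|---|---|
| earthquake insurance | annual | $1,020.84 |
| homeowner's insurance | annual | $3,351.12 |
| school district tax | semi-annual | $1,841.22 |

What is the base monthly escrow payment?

$671.20

Earthquake insurance — $1,020.84/yr
Homeowner's insurance — $3,351.12/yr
School district tax — $1,841.22 × 2 = $3,682.44/yr
Combined annual = $1,020.84 + $3,351.12 + $3,682.44 = $8,054.40
Monthly = $8,054.40 ÷ 12 = $671.20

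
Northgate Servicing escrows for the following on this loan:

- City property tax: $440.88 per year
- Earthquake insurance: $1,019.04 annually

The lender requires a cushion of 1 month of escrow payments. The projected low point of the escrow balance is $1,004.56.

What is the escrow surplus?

$882.90

City property tax: $440.88 annually
Earthquake insurance: $1,019.04 annually
Total per year = $1,459.92
Monthly escrow = $1,459.92 / 12 = $121.66
Required reserve = 1 × $121.66 = $121.66
Excess over cushion: $1,004.56 − $121.66 = $882.90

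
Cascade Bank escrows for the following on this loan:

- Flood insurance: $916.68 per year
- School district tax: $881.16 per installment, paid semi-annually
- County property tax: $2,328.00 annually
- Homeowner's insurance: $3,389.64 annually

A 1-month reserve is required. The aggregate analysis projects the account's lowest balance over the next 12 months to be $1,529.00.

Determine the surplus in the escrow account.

$829.28

Flood insurance: $916.68 per year
School district tax: $881.16 × 2 = $1,762.32 per year
County property tax: $2,328.00 per year
Homeowner's insurance: $3,389.64 per year
Combined annual = $8,396.64
Monthly escrow = $8,396.64 / 12 = $699.72
Required cushion = 1 × $699.72 = $699.72
Excess over cushion: $1,529.00 − $699.72 = $829.28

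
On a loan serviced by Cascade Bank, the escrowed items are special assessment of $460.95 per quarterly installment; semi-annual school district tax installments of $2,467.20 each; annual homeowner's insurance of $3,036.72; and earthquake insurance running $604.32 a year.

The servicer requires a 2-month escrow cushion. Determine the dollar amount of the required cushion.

$1,736.54

Special assessment: $460.95 × 4 = $1,843.80/yr
School district tax: $2,467.20 × 2 = $4,934.40/yr
Homeowner's insurance: $3,036.72/yr
Earthquake insurance: $604.32/yr
Total annual escrow = $1,843.80 + $4,934.40 + $3,036.72 + $604.32 = $10,419.24
Monthly = $10,419.24 / 12 = $868.27
Required cushion = 2 × $868.27 = $1,736.54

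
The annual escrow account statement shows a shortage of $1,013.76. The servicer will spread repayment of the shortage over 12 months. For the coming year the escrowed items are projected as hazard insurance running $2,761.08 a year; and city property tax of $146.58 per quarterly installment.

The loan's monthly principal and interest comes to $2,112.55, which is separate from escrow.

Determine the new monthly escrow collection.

Hazard insurance — $2,761.08
City property tax — $146.58 × 4 = $586.32
Combined annual = $2,761.08 + $586.32 = $3,347.40
Per month = $3,347.40 / 12 = $278.95
Shortage per month = $1,013.76 / 12 = $84.48
New monthly escrow = $278.95 + $84.48 = $363.43

$363.43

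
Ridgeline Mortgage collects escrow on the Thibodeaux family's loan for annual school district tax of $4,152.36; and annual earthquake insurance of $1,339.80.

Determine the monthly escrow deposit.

$457.68

School district tax = $4,152.36 annually
Earthquake insurance = $1,339.80 annually
Combined annual = $4,152.36 + $1,339.80 = $5,492.16
Monthly escrow = $5,492.16 / 12 = $457.68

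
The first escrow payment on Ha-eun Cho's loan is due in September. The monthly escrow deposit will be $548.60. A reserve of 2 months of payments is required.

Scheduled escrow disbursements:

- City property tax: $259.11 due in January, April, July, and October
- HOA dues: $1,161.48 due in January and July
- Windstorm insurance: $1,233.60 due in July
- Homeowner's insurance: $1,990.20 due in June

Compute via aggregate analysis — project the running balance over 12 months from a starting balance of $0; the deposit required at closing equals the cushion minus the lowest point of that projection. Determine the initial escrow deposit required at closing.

$1,645.80

Cushion = 2 × $548.60 = $1,097.20
Trial balance (start $0, +$548.60 each month, − disbursements):
  Sep: +$548.60 → $548.60
  Oct: +$548.60 − $259.11 → $838.09
  Nov: +$548.60 → $1,386.69
  Dec: +$548.60 → $1,935.29
  Jan: +$548.60 − $1,420.59 → $1,063.30
  Feb: +$548.60 → $1,611.90
  Mar: +$548.60 → $2,160.50
  Apr: +$548.60 − $259.11 → $2,449.99
  May: +$548.60 → $2,998.59
  Jun: +$548.60 − $1,990.20 → $1,556.99
  Jul: +$548.60 − $2,654.19 → -$548.60
  Aug: +$548.60 → $0.00
Lowest trial balance = -$548.60 (Jul)
Initial deposit = cushion − low point = $1,097.20 − (-$548.60) = $1,645.80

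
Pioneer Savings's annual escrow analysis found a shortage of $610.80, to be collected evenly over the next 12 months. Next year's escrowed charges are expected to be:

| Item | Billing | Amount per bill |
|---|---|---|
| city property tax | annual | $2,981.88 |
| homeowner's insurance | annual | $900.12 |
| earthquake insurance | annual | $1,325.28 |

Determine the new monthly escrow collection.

City property tax = $2,981.88/yr
Homeowner's insurance = $900.12/yr
Earthquake insurance = $1,325.28/yr
Yearly total = $5,207.28
Monthly escrow = $5,207.28 / 12 = $433.94
Monthly shortage recovery: $610.80 ÷ 12 = $50.90
New monthly escrow = $433.94 + $50.90 = $484.84

$484.84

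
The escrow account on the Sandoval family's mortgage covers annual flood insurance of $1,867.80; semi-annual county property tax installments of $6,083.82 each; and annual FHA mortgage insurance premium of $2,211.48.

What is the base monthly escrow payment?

$1,353.91

Flood insurance = $1,867.80/yr
County property tax = $6,083.82 × 2 = $12,167.64/yr
FHA mortgage insurance premium = $2,211.48/yr
Annual escrow total = $16,246.92
Monthly = $16,246.92 ÷ 12 = $1,353.91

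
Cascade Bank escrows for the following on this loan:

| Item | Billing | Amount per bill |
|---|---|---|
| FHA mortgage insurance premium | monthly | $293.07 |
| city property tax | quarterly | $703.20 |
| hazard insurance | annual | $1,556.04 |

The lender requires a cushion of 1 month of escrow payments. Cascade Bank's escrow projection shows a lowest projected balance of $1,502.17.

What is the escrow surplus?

FHA mortgage insurance premium = $293.07 × 12 = $3,516.84 annually
City property tax = $703.20 × 4 = $2,812.80 annually
Hazard insurance = $1,556.04 annually
Combined annual = $3,516.84 + $2,812.80 + $1,556.04 = $7,885.68
Monthly = $7,885.68 / 12 = $657.14
Required cushion = 1 × $657.14 = $657.14
Surplus = $1,502.17 − $657.14 = $845.03

$845.03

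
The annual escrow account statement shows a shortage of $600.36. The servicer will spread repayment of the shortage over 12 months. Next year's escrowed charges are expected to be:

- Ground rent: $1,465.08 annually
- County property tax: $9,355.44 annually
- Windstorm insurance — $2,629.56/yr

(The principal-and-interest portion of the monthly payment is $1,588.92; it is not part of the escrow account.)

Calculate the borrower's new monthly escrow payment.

$1,170.87

Ground rent — $1,465.08 per year
County property tax — $9,355.44 per year
Windstorm insurance — $2,629.56 per year
Yearly total = $1,465.08 + $9,355.44 + $2,629.56 = $13,450.08
Monthly = $13,450.08 / 12 = $1,120.84
Shortage per month = $600.36 ÷ 12 = $50.03
New monthly escrow = $1,120.84 + $50.03 = $1,170.87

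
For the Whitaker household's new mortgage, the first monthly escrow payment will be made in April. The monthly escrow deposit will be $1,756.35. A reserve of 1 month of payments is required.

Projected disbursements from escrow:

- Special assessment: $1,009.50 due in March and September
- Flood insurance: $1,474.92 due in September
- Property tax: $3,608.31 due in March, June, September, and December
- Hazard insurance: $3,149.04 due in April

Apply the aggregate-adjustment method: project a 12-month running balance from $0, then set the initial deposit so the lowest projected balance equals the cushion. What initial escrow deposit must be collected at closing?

$4,068.33

Cushion = 1 × $1,756.35 = $1,756.35
Trial balance (start $0, +$1,756.35 each month, − disbursements):
  Apr: +$1,756.35 − $3,149.04 → -$1,392.69
  May: +$1,756.35 → $363.66
  Jun: +$1,756.35 − $3,608.31 → -$1,488.30
  Jul: +$1,756.35 → $268.05
  Aug: +$1,756.35 → $2,024.40
  Sep: +$1,756.35 − $6,092.73 → -$2,311.98
  Oct: +$1,756.35 → -$555.63
  Nov: +$1,756.35 → $1,200.72
  Dec: +$1,756.35 − $3,608.31 → -$651.24
  Jan: +$1,756.35 → $1,105.11
  Feb: +$1,756.35 → $2,861.46
  Mar: +$1,756.35 − $4,617.81 → $0.00
Lowest trial balance = -$2,311.98 (Sep)
Initial deposit = cushion − low point = $1,756.35 − (-$2,311.98) = $4,068.33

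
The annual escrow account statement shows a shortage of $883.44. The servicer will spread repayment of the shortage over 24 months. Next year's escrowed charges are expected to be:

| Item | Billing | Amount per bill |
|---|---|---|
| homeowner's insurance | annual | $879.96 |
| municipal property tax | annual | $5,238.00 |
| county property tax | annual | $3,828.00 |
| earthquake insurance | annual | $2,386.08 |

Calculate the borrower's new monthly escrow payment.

$1,064.48

Homeowner's insurance: $879.96
Municipal property tax: $5,238.00
County property tax: $3,828.00
Earthquake insurance: $2,386.08
Combined annual = $879.96 + $5,238.00 + $3,828.00 + $2,386.08 = $12,332.04
Monthly = $12,332.04 ÷ 12 = $1,027.67
Monthly shortage recovery: $883.44 ÷ 24 = $36.81
New monthly escrow = $1,027.67 + $36.81 = $1,064.48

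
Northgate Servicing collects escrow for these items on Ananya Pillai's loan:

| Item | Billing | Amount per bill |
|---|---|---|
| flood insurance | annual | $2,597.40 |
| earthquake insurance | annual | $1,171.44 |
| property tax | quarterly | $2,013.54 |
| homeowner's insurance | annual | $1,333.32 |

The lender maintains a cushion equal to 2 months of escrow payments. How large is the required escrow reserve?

Flood insurance = $2,597.40/yr
Earthquake insurance = $1,171.44/yr
Property tax = $2,013.54 × 4 = $8,054.16/yr
Homeowner's insurance = $1,333.32/yr
Total annual escrow = $2,597.40 + $1,171.44 + $8,054.16 + $1,333.32 = $13,156.32
Monthly escrow = $13,156.32 / 12 = $1,096.36
Cushion = 2 × $1,096.36 = $2,192.72

$2,192.72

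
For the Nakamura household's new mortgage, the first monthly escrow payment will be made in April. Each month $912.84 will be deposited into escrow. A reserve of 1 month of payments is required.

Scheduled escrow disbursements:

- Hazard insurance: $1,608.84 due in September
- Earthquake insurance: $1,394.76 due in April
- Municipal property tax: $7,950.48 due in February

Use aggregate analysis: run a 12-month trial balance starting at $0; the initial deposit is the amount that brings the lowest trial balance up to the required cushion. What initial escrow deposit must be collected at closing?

Cushion = 1 × $912.84 = $912.84
Trial balance (start $0, +$912.84 each month, − disbursements):
  Apr: +$912.84 − $1,394.76 → -$481.92
  May: +$912.84 → $430.92
  Jun: +$912.84 → $1,343.76
  Jul: +$912.84 → $2,256.60
  Aug: +$912.84 → $3,169.44
  Sep: +$912.84 − $1,608.84 → $2,473.44
  Oct: +$912.84 → $3,386.28
  Nov: +$912.84 → $4,299.12
  Dec: +$912.84 → $5,211.96
  Jan: +$912.84 → $6,124.80
  Feb: +$912.84 − $7,950.48 → -$912.84
  Mar: +$912.84 → $0.00
Lowest trial balance = -$912.84 (Feb)
Initial deposit = cushion − low point = $912.84 − (-$912.84) = $1,825.68

$1,825.68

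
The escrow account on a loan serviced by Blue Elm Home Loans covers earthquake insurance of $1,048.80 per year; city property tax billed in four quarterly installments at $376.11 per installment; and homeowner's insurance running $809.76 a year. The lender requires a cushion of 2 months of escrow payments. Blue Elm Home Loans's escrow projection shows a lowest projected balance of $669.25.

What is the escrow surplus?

$108.75

Earthquake insurance: $1,048.80 annually
City property tax: $376.11 × 4 = $1,504.44 annually
Homeowner's insurance: $809.76 annually
Yearly total = $3,363.00
Base monthly escrow = $3,363.00 ÷ 12 = $280.25
Required cushion = 2 × $280.25 = $560.50
Surplus = $669.25 − $560.50 = $108.75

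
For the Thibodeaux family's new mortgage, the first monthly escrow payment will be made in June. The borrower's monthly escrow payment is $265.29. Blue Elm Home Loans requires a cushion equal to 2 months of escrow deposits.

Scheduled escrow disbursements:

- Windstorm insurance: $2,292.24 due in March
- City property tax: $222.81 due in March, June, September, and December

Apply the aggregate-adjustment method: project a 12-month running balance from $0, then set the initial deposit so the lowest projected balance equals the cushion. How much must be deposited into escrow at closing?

Cushion = 2 × $265.29 = $530.58
Trial balance (start $0, +$265.29 each month, − disbursements):
  Jun: +$265.29 − $222.81 → $42.48
  Jul: +$265.29 → $307.77
  Aug: +$265.29 → $573.06
  Sep: +$265.29 − $222.81 → $615.54
  Oct: +$265.29 → $880.83
  Nov: +$265.29 → $1,146.12
  Dec: +$265.29 − $222.81 → $1,188.60
  Jan: +$265.29 → $1,453.89
  Feb: +$265.29 → $1,719.18
  Mar: +$265.29 − $2,515.05 → -$530.58
  Apr: +$265.29 → -$265.29
  May: +$265.29 → $0.00
Lowest trial balance = -$530.58 (Mar)
Initial deposit = cushion − low point = $530.58 − (-$530.58) = $1,061.16

$1,061.16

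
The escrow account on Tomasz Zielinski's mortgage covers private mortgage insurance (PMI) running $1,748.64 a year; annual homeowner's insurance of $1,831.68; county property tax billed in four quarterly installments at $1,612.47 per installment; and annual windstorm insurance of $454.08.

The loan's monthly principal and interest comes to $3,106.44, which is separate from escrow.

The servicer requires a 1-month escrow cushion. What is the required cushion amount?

Private mortgage insurance (PMI) — $1,748.64 annually
Homeowner's insurance — $1,831.68 annually
County property tax — $1,612.47 × 4 = $6,449.88 annually
Windstorm insurance — $454.08 annually
Total annual escrow = $10,484.28
Per month = $10,484.28 ÷ 12 = $873.69
Cushion = 1 × $873.69 = $873.69

$873.69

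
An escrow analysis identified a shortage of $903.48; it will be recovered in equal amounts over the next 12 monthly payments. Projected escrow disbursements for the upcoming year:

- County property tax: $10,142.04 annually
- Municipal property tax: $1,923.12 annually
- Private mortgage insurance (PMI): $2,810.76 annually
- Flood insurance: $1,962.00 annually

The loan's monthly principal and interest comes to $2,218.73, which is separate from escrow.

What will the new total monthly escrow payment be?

$1,478.45

County property tax: $10,142.04 per year
Municipal property tax: $1,923.12 per year
Private mortgage insurance (PMI): $2,810.76 per year
Flood insurance: $1,962.00 per year
Combined annual = $16,837.92
Monthly escrow = $16,837.92 / 12 = $1,403.16
Monthly shortage recovery: $903.48 / 12 = $75.29
New monthly escrow = $1,403.16 + $75.29 = $1,478.45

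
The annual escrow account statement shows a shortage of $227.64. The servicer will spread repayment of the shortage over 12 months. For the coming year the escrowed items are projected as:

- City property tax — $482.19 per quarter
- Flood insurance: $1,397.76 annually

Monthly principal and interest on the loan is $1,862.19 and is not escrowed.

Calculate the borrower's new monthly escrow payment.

City property tax = $482.19 × 4 = $1,928.76 per year
Flood insurance = $1,397.76 per year
Yearly total = $1,928.76 + $1,397.76 = $3,326.52
Base monthly escrow = $3,326.52 / 12 = $277.21
Monthly shortage recovery: $227.64 / 12 = $18.97
Adjusted monthly = $277.21 + $18.97 = $296.18

$296.18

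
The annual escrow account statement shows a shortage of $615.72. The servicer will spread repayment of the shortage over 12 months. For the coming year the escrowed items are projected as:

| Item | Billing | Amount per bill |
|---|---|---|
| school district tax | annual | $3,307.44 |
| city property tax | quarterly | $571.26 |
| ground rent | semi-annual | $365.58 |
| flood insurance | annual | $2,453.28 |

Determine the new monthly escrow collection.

$782.72

School district tax: $3,307.44/yr
City property tax: $571.26 × 4 = $2,285.04/yr
Ground rent: $365.58 × 2 = $731.16/yr
Flood insurance: $2,453.28/yr
Annual escrow total = $8,776.92
Per month = $8,776.92 ÷ 12 = $731.41
Monthly shortage recovery: $615.72 ÷ 12 = $51.31
Adjusted monthly = $731.41 + $51.31 = $782.72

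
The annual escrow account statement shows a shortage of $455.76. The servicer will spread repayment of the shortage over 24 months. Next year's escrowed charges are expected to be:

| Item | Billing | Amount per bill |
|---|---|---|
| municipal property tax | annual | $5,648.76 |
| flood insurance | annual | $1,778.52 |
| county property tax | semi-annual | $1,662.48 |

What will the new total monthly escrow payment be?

$915.01

Municipal property tax = $5,648.76 per year
Flood insurance = $1,778.52 per year
County property tax = $1,662.48 × 2 = $3,324.96 per year
Total per year = $5,648.76 + $1,778.52 + $3,324.96 = $10,752.24
Monthly escrow = $10,752.24 ÷ 12 = $896.02
Shortage per month = $455.76 ÷ 24 = $18.99
New monthly escrow = $896.02 + $18.99 = $915.01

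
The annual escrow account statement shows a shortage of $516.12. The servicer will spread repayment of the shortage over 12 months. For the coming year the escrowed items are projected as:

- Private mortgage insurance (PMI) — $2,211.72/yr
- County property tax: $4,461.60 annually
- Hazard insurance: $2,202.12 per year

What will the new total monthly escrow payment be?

Private mortgage insurance (PMI) — $2,211.72 per year
County property tax — $4,461.60 per year
Hazard insurance — $2,202.12 per year
Total annual escrow = $2,211.72 + $4,461.60 + $2,202.12 = $8,875.44
Base monthly escrow = $8,875.44 / 12 = $739.62
Shortage spread = $516.12 ÷ 12 = $43.01/mo
New monthly escrow = $739.62 + $43.01 = $782.63

$782.63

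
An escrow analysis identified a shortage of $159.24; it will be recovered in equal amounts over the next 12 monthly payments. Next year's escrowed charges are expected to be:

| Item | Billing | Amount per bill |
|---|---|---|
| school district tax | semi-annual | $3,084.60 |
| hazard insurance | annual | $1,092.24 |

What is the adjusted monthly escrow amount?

School district tax = $3,084.60 × 2 = $6,169.20 per year
Hazard insurance = $1,092.24 per year
Total annual escrow = $6,169.20 + $1,092.24 = $7,261.44
Monthly = $7,261.44 / 12 = $605.12
Shortage per month = $159.24 / 12 = $13.27
New monthly escrow = $605.12 + $13.27 = $618.39

$618.39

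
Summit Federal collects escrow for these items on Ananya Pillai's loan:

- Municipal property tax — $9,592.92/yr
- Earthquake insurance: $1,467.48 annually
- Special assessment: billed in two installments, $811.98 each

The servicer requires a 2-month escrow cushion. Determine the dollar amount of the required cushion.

$2,114.06

Municipal property tax: $9,592.92/yr
Earthquake insurance: $1,467.48/yr
Special assessment: $811.98 × 2 = $1,623.96/yr
Combined annual = $9,592.92 + $1,467.48 + $1,623.96 = $12,684.36
Base monthly escrow = $12,684.36 ÷ 12 = $1,057.03
Required cushion = 2 × $1,057.03 = $2,114.06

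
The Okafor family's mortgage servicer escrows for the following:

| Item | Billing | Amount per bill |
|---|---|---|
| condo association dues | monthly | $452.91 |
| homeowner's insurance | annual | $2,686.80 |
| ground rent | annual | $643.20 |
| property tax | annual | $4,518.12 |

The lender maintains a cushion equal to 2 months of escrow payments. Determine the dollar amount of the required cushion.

$2,213.84

Condo association dues: $452.91 × 12 = $5,434.92 annually
Homeowner's insurance: $2,686.80 annually
Ground rent: $643.20 annually
Property tax: $4,518.12 annually
Total annual escrow = $5,434.92 + $2,686.80 + $643.20 + $4,518.12 = $13,283.04
Per month = $13,283.04 / 12 = $1,106.92
Reserve = 2 × $1,106.92 = $2,213.84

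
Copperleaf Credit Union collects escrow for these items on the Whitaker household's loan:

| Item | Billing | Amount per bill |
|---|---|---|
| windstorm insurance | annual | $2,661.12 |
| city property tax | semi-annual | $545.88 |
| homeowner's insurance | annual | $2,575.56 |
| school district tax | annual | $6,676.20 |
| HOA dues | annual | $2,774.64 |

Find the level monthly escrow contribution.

Windstorm insurance: $2,661.12 per year
City property tax: $545.88 × 2 = $1,091.76 per year
Homeowner's insurance: $2,575.56 per year
School district tax: $6,676.20 per year
HOA dues: $2,774.64 per year
Yearly total = $2,661.12 + $1,091.76 + $2,575.56 + $6,676.20 + $2,774.64 = $15,779.28
Monthly escrow = $15,779.28 / 12 = $1,314.94

$1,314.94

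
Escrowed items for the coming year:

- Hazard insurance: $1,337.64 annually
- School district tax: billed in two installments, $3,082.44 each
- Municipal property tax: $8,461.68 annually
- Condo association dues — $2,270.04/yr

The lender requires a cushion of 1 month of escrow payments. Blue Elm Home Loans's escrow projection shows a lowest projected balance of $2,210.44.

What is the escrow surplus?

$690.92

Hazard insurance: $1,337.64 per year
School district tax: $3,082.44 × 2 = $6,164.88 per year
Municipal property tax: $8,461.68 per year
Condo association dues: $2,270.04 per year
Total per year = $1,337.64 + $6,164.88 + $8,461.68 + $2,270.04 = $18,234.24
Base monthly escrow = $18,234.24 ÷ 12 = $1,519.52
Required cushion = 1 × $1,519.52 = $1,519.52
Excess over cushion: $2,210.44 − $1,519.52 = $690.92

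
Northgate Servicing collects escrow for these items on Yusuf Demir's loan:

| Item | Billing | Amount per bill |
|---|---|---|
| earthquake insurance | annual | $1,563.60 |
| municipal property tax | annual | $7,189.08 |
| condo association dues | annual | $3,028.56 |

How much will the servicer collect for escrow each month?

$981.77

Earthquake insurance = $1,563.60/yr
Municipal property tax = $7,189.08/yr
Condo association dues = $3,028.56/yr
Total per year = $11,781.24
Base monthly escrow = $11,781.24 ÷ 12 = $981.77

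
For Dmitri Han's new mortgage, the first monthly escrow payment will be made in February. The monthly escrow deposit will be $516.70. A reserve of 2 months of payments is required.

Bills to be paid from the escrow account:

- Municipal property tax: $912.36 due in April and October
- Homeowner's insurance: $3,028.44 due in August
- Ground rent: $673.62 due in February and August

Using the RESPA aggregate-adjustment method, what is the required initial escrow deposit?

Cushion = 2 × $516.70 = $1,033.40
Trial balance (start $0, +$516.70 each month, − disbursements):
  Feb: +$516.70 − $673.62 → -$156.92
  Mar: +$516.70 → $359.78
  Apr: +$516.70 − $912.36 → -$35.88
  May: +$516.70 → $480.82
  Jun: +$516.70 → $997.52
  Jul: +$516.70 → $1,514.22
  Aug: +$516.70 − $3,702.06 → -$1,671.14
  Sep: +$516.70 → -$1,154.44
  Oct: +$516.70 − $912.36 → -$1,550.10
  Nov: +$516.70 → -$1,033.40
  Dec: +$516.70 → -$516.70
  Jan: +$516.70 → $0.00
Lowest trial balance = -$1,671.14 (Aug)
Initial deposit = cushion − low point = $1,033.40 − (-$1,671.14) = $2,704.54

$2,704.54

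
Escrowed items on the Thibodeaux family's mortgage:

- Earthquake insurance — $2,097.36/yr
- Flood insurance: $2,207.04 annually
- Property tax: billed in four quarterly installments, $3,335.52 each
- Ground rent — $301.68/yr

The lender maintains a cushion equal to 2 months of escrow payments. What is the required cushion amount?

$2,991.36

Earthquake insurance: $2,097.36 per year
Flood insurance: $2,207.04 per year
Property tax: $3,335.52 × 4 = $13,342.08 per year
Ground rent: $301.68 per year
Yearly total = $2,097.36 + $2,207.04 + $13,342.08 + $301.68 = $17,948.16
Monthly = $17,948.16 ÷ 12 = $1,495.68
Reserve = 2 × $1,495.68 = $2,991.36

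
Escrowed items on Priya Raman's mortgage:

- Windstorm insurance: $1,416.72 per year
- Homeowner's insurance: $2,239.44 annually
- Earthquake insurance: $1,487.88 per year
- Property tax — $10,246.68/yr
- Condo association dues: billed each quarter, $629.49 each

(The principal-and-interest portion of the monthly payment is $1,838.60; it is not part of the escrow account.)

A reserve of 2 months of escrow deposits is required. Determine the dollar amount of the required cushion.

Windstorm insurance — $1,416.72
Homeowner's insurance — $2,239.44
Earthquake insurance — $1,487.88
Property tax — $10,246.68
Condo association dues — $629.49 × 4 = $2,517.96
Yearly total = $17,908.68
Monthly escrow = $17,908.68 / 12 = $1,492.39
Required cushion = 2 × $1,492.39 = $2,984.78

$2,984.78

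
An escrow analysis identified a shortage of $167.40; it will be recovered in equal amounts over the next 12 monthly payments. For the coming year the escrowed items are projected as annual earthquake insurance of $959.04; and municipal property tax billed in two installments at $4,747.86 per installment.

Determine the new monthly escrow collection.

Earthquake insurance — $959.04 per year
Municipal property tax — $4,747.86 × 2 = $9,495.72 per year
Total annual escrow = $959.04 + $9,495.72 = $10,454.76
Base monthly escrow = $10,454.76 / 12 = $871.23
Monthly shortage recovery: $167.40 / 12 = $13.95
Adjusted monthly = $871.23 + $13.95 = $885.18

$885.18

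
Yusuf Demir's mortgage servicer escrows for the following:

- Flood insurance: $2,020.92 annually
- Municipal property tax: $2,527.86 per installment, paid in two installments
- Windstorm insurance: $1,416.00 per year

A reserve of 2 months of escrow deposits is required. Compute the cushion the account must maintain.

$1,415.44

Flood insurance = $2,020.92/yr
Municipal property tax = $2,527.86 × 2 = $5,055.72/yr
Windstorm insurance = $1,416.00/yr
Yearly total = $2,020.92 + $5,055.72 + $1,416.00 = $8,492.64
Monthly escrow = $8,492.64 ÷ 12 = $707.72
Cushion = 2 × $707.72 = $1,415.44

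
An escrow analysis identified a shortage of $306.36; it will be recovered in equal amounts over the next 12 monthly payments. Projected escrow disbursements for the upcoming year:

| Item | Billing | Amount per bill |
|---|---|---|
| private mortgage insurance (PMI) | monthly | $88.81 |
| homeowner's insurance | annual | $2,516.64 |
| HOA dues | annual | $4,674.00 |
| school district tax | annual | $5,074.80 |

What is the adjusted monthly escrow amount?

$1,136.46

Private mortgage insurance (PMI) = $88.81 × 12 = $1,065.72
Homeowner's insurance = $2,516.64
HOA dues = $4,674.00
School district tax = $5,074.80
Yearly total = $13,331.16
Monthly = $13,331.16 ÷ 12 = $1,110.93
Monthly shortage recovery: $306.36 / 12 = $25.53
New monthly escrow = $1,110.93 + $25.53 = $1,136.46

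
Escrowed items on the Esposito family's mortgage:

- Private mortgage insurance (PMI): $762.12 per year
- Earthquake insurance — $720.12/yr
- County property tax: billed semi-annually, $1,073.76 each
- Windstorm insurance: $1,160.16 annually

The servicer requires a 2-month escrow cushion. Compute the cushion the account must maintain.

$798.32

Private mortgage insurance (PMI): $762.12 annually
Earthquake insurance: $720.12 annually
County property tax: $1,073.76 × 2 = $2,147.52 annually
Windstorm insurance: $1,160.16 annually
Yearly total = $4,789.92
Monthly escrow = $4,789.92 / 12 = $399.16
Required cushion = 2 × $399.16 = $798.32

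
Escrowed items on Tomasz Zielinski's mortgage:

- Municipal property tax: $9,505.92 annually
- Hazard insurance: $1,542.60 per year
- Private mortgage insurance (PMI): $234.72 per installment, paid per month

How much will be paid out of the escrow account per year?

$13,865.16

Municipal property tax = $9,505.92/yr
Hazard insurance = $1,542.60/yr
Private mortgage insurance (PMI) = $234.72 × 12 = $2,816.64/yr
Total per year = $9,505.92 + $1,542.60 + $2,816.64 = $13,865.16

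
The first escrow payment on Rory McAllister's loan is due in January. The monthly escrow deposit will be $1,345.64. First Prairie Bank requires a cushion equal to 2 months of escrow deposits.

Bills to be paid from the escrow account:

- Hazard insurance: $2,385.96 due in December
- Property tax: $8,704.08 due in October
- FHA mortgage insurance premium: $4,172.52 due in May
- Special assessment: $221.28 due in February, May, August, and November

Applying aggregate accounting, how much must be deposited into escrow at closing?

$2,775.32

Cushion = 2 × $1,345.64 = $2,691.28
Trial balance (start $0, +$1,345.64 each month, − disbursements):
  Jan: +$1,345.64 → $1,345.64
  Feb: +$1,345.64 − $221.28 → $2,470.00
  Mar: +$1,345.64 → $3,815.64
  Apr: +$1,345.64 → $5,161.28
  May: +$1,345.64 − $4,393.80 → $2,113.12
  Jun: +$1,345.64 → $3,458.76
  Jul: +$1,345.64 → $4,804.40
  Aug: +$1,345.64 − $221.28 → $5,928.76
  Sep: +$1,345.64 → $7,274.40
  Oct: +$1,345.64 − $8,704.08 → -$84.04
  Nov: +$1,345.64 − $221.28 → $1,040.32
  Dec: +$1,345.64 − $2,385.96 → $0.00
Lowest trial balance = -$84.04 (Oct)
Initial deposit = cushion − low point = $2,691.28 − (-$84.04) = $2,775.32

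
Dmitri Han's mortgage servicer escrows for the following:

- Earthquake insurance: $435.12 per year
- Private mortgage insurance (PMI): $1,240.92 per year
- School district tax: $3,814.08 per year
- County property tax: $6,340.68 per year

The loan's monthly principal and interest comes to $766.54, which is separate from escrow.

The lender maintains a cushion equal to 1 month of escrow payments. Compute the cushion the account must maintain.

$985.90

Earthquake insurance: $435.12 annually
Private mortgage insurance (PMI): $1,240.92 annually
School district tax: $3,814.08 annually
County property tax: $6,340.68 annually
Annual escrow total = $435.12 + $1,240.92 + $3,814.08 + $6,340.68 = $11,830.80
Monthly = $11,830.80 / 12 = $985.90
Reserve = 1 × $985.90 = $985.90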